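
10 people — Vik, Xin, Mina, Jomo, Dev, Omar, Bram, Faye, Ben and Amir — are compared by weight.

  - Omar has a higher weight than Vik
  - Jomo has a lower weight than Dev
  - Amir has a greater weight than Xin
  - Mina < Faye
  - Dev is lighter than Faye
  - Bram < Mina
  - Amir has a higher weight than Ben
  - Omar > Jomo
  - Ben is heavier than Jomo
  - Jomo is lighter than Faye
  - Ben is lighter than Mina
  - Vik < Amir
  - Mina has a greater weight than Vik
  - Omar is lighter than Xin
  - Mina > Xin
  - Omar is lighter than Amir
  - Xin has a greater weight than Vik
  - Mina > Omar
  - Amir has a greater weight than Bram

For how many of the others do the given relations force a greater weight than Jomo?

7

From Jomo the given relations immediately reach Omar, Dev, Ben, Faye.
From those, Xin, Mina, Amir — 7 in total.
No other element is forced above Jomo by the given relations, so the count is 7.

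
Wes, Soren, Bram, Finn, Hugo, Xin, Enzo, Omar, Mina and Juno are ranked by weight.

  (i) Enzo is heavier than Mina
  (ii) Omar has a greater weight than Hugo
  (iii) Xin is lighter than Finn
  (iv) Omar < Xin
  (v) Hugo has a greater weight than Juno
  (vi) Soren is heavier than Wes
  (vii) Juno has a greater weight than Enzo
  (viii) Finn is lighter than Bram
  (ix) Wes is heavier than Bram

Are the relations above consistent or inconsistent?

consistent

The single ordering Mina < Enzo < Juno < Hugo < Omar < Xin < Finn < Bram < Wes < Soren satisfies every listed relation, so no contradiction arises.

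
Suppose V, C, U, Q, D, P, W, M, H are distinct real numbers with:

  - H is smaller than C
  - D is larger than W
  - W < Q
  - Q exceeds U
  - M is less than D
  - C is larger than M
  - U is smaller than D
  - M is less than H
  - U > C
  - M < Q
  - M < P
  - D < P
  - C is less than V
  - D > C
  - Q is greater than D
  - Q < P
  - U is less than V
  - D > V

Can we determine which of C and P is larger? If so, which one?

C < U and U < V give C < V.
With V < D: C < U < V < D.
Then D < Q extends the chain to Q.
With Q < P: C < U < V < D < Q < P.
So P is larger.

P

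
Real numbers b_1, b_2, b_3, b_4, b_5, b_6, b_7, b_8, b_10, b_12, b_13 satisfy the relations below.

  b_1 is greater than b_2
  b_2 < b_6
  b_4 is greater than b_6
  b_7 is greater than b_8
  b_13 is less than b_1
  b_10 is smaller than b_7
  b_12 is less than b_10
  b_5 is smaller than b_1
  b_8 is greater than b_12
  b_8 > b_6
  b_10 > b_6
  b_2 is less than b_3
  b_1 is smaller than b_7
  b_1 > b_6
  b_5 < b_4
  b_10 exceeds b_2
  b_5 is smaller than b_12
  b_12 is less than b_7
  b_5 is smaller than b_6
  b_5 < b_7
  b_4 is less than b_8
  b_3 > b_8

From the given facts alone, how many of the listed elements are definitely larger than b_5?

Directly above b_5: b_6, b_4, b_12, b_1, b_7.
One step further: b_10, b_8 (7 so far).
One step further: b_3 (8 so far).
No other element is forced above b_5 by the given relations, so the count is 8.

8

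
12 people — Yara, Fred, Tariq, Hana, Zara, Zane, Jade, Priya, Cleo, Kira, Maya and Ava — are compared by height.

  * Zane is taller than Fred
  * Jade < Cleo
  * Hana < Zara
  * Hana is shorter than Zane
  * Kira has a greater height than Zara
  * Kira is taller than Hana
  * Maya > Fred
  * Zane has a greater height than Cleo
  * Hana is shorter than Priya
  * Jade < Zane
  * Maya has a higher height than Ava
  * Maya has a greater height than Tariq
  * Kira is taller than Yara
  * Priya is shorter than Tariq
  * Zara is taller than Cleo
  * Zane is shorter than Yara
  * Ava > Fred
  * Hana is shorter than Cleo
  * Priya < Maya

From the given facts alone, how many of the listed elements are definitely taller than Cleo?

4

The elements the relations force above Cleo are Zane, Yara, Zara, Kira — no chain reaches any other.
That is 4.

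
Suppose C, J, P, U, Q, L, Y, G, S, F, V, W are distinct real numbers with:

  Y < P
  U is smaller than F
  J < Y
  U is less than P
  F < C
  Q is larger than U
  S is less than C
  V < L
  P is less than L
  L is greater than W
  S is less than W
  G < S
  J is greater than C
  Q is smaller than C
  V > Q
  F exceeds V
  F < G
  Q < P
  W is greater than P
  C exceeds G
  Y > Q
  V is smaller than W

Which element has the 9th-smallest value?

Y

Piecing the relations together gives one ordering: U < Q < V < F < G < S < C < J < Y < P < W < L.
The 9th smallest is Y.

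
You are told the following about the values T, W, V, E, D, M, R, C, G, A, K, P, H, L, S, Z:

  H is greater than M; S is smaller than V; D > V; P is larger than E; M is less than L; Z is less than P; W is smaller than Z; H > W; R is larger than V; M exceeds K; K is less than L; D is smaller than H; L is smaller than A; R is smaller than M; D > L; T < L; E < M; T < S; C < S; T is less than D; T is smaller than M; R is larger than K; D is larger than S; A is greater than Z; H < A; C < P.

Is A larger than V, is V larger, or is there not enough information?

Following the relations from V: V < R < M < L < D < H < A.
So A is larger.

A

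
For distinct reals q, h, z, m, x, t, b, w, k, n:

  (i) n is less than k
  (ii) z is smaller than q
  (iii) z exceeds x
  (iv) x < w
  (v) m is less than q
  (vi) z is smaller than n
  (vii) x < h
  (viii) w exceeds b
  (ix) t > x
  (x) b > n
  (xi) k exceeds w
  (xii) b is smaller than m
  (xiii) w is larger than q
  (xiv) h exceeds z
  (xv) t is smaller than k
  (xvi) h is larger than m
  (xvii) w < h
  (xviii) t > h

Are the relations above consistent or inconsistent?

consistent

Every relation is compatible with x < z < n < b < m < q < w < h < t < k; the set is consistent.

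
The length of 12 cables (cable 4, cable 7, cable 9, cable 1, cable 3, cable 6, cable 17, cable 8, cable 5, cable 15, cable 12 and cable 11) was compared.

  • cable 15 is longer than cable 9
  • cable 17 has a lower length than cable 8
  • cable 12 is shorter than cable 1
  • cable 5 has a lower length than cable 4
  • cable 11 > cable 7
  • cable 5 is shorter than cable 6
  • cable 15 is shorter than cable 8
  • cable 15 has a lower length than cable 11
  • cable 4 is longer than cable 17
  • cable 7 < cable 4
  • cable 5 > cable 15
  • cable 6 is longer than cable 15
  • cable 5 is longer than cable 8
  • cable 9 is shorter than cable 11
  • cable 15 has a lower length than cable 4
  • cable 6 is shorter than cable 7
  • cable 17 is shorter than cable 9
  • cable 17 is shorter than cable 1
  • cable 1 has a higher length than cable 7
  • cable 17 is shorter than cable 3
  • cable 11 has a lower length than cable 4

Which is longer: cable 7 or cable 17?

cable 17 < cable 9 and cable 9 < cable 15 give cable 17 < cable 15.
Then cable 15 < cable 8 extends the chain to cable 8.
Then cable 8 < cable 5 extends the chain to cable 5.
Then cable 5 < cable 6 extends the chain to cable 6.
Then cable 6 < cable 7 extends the chain to cable 7.
So cable 17 < cable 7; cable 7 is the longer of the two.

cable 7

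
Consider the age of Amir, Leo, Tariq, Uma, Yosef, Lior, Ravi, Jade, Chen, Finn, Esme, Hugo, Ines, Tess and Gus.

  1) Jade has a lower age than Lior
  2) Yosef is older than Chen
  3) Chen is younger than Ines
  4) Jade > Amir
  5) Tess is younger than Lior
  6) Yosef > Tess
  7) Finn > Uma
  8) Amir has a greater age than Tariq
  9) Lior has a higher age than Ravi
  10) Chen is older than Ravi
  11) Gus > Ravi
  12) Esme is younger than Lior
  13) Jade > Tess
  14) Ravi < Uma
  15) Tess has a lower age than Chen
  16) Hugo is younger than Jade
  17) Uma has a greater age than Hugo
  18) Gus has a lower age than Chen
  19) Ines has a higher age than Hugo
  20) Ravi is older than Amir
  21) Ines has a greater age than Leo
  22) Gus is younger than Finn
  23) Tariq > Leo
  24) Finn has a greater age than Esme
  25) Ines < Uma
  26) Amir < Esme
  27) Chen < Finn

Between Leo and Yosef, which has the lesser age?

Link the given pairs in sequence: Leo < Tariq; Tariq < Amir; Amir < Ravi; Ravi < Gus; Gus < Chen; Chen < Yosef.
Chaining these gives Leo < Tariq < Amir < Ravi < Gus < Chen < Yosef.
So Leo < Yosef; Leo is the younger of the two.

Leo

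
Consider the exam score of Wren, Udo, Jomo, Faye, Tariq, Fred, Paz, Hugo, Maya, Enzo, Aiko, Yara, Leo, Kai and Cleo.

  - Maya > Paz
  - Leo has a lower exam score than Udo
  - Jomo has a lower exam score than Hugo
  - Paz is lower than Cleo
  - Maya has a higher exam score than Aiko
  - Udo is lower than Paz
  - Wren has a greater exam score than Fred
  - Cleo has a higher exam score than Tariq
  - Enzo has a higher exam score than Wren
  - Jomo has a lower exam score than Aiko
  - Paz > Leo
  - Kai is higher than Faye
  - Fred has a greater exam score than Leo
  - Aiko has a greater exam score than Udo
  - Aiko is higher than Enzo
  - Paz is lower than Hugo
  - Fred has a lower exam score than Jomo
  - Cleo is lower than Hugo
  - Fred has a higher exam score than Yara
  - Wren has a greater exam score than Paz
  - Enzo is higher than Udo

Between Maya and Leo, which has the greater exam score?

Leo < Fred and Fred < Wren give Leo < Wren.
With Wren < Enzo: Leo < Fred < Wren < Enzo.
Then Enzo < Aiko extends the chain to Aiko.
With Aiko < Maya: Leo < Fred < Wren < Enzo < Aiko < Maya.
So Leo < Maya; Maya is the higher of the two.

Maya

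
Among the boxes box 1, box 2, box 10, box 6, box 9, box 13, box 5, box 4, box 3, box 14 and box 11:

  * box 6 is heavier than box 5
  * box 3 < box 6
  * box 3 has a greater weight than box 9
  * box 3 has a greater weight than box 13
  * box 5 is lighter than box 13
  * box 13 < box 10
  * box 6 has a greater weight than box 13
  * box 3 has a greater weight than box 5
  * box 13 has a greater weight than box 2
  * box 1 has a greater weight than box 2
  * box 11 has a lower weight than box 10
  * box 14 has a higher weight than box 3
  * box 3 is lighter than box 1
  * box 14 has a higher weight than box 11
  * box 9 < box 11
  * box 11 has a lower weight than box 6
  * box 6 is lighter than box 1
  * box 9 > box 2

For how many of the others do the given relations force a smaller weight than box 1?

7

From box 1 the given relations immediately reach box 2, box 3, box 6.
From those, box 5, box 9, box 11, box 13 — 7 in total.
No other element is forced below box 1 by the given relations, so the count is 7.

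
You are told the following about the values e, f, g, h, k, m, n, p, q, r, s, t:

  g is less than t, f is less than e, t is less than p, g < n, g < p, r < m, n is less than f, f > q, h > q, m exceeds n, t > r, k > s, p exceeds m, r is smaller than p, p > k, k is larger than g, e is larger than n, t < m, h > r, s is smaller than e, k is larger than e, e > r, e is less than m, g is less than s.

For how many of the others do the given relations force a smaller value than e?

The elements the relations force below e are g, r, q, n, f, s — no chain reaches any other.
That is 6.

6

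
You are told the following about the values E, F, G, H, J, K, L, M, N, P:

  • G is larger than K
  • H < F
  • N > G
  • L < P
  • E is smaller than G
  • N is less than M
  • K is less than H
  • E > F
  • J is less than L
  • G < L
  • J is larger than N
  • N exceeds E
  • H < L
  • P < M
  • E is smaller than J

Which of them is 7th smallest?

Chaining the given pairs: K < H < F < E < G < N < J < L < P < M.
The 7th smallest is J.

J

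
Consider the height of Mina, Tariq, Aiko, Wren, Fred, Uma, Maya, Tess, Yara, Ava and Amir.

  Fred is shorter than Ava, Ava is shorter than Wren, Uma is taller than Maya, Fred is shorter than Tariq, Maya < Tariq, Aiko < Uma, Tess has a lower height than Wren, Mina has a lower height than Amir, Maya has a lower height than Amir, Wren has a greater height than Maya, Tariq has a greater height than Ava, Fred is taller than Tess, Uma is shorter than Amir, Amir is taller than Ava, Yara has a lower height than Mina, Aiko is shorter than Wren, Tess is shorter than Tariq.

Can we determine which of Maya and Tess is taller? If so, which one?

Following every chain through Maya: above Maya we get Uma, Amir, Tariq, Wren.
Tess is not reached, and no chain runs the other way from Tess to Maya.
So the given relations leave the order of Maya and Tess undetermined.

undetermined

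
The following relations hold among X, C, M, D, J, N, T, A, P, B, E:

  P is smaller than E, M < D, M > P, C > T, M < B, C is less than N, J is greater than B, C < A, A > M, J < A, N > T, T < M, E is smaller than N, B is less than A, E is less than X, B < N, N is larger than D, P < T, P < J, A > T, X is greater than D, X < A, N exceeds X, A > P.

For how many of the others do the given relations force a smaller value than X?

5

From X the given relations immediately reach E, D.
From those, P, M — 4 in total.
From those, T — 5 in total.
No other element is forced below X by the given relations, so the count is 5.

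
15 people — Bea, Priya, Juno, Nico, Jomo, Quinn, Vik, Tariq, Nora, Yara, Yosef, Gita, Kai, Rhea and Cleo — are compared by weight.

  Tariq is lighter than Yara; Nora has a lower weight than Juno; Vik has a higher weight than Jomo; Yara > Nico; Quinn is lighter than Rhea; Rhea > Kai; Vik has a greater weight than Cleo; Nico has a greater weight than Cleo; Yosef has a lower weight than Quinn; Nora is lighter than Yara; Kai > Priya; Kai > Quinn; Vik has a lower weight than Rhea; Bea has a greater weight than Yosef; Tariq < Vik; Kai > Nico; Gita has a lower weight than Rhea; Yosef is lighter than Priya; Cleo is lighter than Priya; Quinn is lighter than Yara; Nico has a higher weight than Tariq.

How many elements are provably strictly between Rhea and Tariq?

The relations place Tariq below Rhea. An element lies strictly between them when it is forced above Tariq and also forced below Rhea.
Above Tariq: {Nico, Kai, Vik, Yara}. Below Rhea: {Cleo, Yosef, Gita, Nico, Priya, Quinn, Jomo, Kai, Vik}.
Intersection: {Nico, Kai, Vik} — 3.

3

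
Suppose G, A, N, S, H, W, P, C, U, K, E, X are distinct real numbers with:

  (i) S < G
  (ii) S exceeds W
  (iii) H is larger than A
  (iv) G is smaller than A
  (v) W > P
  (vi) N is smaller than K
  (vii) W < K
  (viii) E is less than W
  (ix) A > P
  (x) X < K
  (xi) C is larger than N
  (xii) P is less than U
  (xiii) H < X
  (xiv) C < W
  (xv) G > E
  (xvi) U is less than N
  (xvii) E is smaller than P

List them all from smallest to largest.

The consecutive links are each given: E < P; P < U; U < N; N < C; C < W; W < S; S < G; G < A; A < H; H < X; X < K.

E < P < U < N < C < W < S < G < A < H < X < K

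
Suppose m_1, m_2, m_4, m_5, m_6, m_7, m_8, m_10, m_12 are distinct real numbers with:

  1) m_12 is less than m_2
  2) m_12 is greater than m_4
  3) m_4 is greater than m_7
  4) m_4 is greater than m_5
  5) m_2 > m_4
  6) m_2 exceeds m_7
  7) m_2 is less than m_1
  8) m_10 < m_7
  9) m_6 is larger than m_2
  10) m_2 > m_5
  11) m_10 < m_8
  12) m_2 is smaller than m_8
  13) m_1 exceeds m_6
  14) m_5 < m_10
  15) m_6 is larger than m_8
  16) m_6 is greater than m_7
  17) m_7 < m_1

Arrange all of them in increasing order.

m_5 < m_10 < m_7 < m_4 < m_12 < m_2 < m_8 < m_6 < m_1

The consecutive links are each given: m_5 < m_10; m_10 < m_7; m_7 < m_4; m_4 < m_12; m_12 < m_2; m_2 < m_8; m_8 < m_6; m_6 < m_1.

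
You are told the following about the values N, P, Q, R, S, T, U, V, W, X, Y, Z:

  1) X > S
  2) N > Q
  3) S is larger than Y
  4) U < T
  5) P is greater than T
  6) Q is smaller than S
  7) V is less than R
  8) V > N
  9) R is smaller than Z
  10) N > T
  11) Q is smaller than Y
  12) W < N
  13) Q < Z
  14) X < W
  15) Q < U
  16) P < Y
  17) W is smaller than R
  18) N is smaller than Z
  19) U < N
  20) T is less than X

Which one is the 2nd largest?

Piecing the relations together gives one ordering: Q < U < T < P < Y < S < X < W < N < V < R < Z.
Counting 2 from the largest end gives R.

R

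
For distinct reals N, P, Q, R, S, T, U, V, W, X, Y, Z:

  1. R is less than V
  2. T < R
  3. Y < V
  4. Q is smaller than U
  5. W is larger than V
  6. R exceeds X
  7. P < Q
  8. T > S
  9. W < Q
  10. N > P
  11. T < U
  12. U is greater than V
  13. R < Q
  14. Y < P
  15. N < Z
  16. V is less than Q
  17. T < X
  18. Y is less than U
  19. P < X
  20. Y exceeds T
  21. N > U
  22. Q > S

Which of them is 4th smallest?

P

The consecutive relations fix a unique order: S < T < Y < P < X < R < V < W < Q < U < N < Z.
Counting 4 from the smallest end gives P.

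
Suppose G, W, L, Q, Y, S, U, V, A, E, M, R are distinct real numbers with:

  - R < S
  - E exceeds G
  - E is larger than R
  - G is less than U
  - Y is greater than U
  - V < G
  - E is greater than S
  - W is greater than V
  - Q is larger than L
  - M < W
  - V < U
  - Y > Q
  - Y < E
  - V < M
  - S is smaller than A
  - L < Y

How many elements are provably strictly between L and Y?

Chaining upward from L reaches: Q, E.
Chaining downward from Y reaches: V, Q, G, U.
Strictly between L and Y are those in both lists: Q — 1 element.

1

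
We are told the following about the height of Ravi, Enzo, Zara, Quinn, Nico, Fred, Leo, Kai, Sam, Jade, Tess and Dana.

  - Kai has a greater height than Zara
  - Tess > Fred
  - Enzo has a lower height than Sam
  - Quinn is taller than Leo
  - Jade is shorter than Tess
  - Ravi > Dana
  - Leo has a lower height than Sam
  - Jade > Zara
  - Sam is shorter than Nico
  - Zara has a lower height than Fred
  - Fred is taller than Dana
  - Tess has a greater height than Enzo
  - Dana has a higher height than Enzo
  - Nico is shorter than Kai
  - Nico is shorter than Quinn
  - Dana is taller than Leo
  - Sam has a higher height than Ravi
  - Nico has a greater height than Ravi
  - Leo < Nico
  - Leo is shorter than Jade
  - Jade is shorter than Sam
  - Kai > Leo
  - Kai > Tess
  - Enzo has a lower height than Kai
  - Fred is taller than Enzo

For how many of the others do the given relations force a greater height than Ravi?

4

The elements the relations force above Ravi are Sam, Nico, Kai, Quinn — no chain reaches any other.
That is 4.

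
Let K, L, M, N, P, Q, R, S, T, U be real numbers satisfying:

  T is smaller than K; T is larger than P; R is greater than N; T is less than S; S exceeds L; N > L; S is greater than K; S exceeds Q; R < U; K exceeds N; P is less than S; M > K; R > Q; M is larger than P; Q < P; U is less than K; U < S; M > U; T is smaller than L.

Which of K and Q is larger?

K

Chaining the given relations: Q < P < T < L < N < R < U < K.
So Q < K; K is the larger of the two.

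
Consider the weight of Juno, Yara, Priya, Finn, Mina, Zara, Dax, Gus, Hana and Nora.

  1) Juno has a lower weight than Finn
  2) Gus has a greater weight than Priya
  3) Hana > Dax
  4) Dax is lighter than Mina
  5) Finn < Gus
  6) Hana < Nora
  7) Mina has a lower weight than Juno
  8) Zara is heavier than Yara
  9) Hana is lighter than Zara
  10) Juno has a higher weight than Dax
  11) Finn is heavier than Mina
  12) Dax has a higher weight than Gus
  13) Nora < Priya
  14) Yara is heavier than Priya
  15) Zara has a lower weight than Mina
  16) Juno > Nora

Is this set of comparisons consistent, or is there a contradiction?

inconsistent

We have Gus < Dax stated directly, yet also Dax < Hana < Nora < Priya < Yara < Zara < Mina < Juno < Finn < Gus by chaining the others — so Dax < Gus. Contradiction.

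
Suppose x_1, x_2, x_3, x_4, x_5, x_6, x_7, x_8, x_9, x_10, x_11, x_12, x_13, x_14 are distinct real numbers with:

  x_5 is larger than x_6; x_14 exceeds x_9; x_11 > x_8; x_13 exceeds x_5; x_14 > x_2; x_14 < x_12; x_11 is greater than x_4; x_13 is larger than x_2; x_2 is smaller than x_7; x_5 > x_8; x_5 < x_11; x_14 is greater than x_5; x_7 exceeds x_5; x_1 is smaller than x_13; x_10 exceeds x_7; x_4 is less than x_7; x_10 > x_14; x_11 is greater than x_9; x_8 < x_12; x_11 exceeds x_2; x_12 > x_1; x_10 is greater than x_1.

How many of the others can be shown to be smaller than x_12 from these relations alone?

From x_12 the given relations immediately reach x_8, x_1, x_14.
From those, x_9, x_2, x_5 — 6 in total.
From those, x_6 — 7 in total.
Nothing else is reachable below x_12; 7 in all.

7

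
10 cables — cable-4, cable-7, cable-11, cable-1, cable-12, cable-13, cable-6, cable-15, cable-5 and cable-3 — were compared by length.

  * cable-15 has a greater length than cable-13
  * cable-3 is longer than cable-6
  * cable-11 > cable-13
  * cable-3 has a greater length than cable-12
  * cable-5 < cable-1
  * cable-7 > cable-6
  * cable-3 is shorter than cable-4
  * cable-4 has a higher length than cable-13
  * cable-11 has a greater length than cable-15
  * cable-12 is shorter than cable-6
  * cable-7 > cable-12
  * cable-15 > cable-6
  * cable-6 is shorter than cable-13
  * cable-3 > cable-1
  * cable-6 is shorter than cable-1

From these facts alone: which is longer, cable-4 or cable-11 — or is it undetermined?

undetermined

Following every chain through cable-4: below cable-4 we get cable-5, cable-12, cable-6, cable-13, cable-1, cable-3.
cable-11 is not reached, and no chain runs the other way from cable-11 to cable-4.
So the given relations leave the order of cable-4 and cable-11 undetermined.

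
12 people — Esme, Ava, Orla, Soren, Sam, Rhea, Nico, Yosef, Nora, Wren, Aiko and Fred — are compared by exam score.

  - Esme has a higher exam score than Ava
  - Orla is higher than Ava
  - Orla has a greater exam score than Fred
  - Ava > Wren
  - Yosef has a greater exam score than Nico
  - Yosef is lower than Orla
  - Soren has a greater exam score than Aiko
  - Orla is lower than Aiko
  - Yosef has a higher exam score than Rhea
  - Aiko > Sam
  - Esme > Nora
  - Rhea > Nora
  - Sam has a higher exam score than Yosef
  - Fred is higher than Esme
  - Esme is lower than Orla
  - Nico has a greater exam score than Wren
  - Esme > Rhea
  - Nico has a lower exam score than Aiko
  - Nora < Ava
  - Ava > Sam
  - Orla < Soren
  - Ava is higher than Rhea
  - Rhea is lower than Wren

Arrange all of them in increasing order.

Nothing is placed below Nora, so it is least; from there Nora < Rhea; Rhea < Wren; Wren < Nico; Nico < Yosef; Yosef < Sam; Sam < Ava; Ava < Esme; Esme < Fred; Fred < Orla; Orla < Aiko; Aiko < Soren, each given directly.

Nora < Rhea < Wren < Nico < Yosef < Sam < Ava < Esme < Fred < Orla < Aiko < Soren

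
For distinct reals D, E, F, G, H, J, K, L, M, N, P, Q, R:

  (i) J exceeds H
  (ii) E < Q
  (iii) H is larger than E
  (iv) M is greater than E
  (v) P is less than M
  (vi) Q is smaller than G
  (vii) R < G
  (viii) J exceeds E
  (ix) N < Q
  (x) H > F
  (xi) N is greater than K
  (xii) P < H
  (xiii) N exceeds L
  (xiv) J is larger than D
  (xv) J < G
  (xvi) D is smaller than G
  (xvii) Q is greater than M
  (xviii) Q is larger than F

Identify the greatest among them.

P is not greatest since P < H; K is not greatest since K < N; L is not greatest since L < N; F is not greatest since F < H; D is not greatest since D < G; R is not greatest since R < G; E is not greatest since E < J; N is not greatest since N < Q; M is not greatest since M < Q; Q is not greatest since Q < G; H is not greatest since H < J; J is not greatest since J < G.
Only G has nothing above it, so G is the greatest.

G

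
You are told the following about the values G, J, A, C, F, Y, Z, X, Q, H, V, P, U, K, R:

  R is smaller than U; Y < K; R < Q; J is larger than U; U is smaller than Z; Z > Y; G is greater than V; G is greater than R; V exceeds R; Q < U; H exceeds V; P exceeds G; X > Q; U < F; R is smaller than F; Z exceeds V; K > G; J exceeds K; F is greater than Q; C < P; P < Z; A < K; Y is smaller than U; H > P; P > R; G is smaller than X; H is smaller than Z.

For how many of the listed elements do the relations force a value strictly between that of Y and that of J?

Chaining upward from Y reaches: U, K, F, Z.
Chaining downward from J reaches: A, R, V, G, Q, U, K.
Strictly between Y and J are those in both lists: U, K — 2 elements.

2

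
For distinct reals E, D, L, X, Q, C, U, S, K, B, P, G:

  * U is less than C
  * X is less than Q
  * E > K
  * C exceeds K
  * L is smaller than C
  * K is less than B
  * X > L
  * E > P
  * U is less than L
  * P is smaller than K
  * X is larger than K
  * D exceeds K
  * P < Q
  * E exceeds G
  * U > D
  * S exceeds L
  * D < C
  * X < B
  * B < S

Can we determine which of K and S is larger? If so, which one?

S

Link the given pairs in sequence: K < D; D < U; U < L; L < X; X < B; B < S.
Together: K < D < U < L < X < B < S.
So S is larger.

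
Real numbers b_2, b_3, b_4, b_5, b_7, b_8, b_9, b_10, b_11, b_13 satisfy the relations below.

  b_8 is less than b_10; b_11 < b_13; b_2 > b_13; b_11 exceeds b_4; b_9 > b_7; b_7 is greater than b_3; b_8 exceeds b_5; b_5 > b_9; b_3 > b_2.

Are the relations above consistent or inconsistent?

consistent

The single ordering b_4 < b_11 < b_13 < b_2 < b_3 < b_7 < b_9 < b_5 < b_8 < b_10 satisfies every listed relation, so no contradiction arises.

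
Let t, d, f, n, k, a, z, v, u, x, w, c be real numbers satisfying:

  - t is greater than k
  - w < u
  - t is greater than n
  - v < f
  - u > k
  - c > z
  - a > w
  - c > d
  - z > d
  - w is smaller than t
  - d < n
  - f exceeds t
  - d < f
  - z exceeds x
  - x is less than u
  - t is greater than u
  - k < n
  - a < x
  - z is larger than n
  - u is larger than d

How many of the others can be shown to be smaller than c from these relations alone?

The elements the relations force below c are w, a, k, x, d, n, z — no chain reaches any other.
That is 7.

7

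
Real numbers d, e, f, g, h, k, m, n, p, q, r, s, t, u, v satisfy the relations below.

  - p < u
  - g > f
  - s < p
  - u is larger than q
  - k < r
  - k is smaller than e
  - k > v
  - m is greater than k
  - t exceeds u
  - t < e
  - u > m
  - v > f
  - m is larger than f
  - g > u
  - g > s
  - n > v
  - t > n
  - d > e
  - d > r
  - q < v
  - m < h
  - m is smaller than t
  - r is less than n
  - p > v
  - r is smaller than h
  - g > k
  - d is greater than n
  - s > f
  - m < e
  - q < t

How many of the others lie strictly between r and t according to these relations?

1

The relations place r below t. An element lies strictly between them when it is forced above r and also forced below t.
Above r: {n, h, e, d}. Below t: {q, f, v, s, k, p, n, m, u}.
Intersection: {n} — 1.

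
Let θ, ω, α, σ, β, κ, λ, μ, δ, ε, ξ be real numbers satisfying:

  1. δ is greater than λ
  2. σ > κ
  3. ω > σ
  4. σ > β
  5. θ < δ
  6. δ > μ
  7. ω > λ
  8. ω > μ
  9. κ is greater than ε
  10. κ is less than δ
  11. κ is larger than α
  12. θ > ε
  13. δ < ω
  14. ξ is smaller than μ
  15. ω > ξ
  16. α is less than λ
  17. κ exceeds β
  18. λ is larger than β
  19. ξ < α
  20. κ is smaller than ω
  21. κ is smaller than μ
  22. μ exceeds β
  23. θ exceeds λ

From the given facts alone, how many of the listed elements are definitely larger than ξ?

Directly above ξ: α, μ, ω.
One step further: κ, λ, δ (6 so far).
One step further: σ, θ (8 so far).
No other element is forced above ξ by the given relations, so the count is 8.

8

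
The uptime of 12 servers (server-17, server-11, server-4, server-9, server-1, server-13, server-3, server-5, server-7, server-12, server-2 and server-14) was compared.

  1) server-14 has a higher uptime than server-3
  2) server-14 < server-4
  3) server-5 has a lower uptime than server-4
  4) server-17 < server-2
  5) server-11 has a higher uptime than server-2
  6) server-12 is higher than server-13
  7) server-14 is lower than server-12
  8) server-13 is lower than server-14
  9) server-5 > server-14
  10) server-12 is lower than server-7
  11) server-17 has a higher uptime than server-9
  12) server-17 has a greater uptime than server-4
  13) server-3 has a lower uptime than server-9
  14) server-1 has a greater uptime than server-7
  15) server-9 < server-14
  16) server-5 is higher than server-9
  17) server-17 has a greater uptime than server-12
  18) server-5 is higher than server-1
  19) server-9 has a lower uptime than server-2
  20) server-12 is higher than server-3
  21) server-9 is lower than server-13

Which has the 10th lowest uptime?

Chaining the given pairs: server-3 < server-9 < server-13 < server-14 < server-12 < server-7 < server-1 < server-5 < server-4 < server-17 < server-2 < server-11.
Counting 10 from the smallest end gives server-17.

server-17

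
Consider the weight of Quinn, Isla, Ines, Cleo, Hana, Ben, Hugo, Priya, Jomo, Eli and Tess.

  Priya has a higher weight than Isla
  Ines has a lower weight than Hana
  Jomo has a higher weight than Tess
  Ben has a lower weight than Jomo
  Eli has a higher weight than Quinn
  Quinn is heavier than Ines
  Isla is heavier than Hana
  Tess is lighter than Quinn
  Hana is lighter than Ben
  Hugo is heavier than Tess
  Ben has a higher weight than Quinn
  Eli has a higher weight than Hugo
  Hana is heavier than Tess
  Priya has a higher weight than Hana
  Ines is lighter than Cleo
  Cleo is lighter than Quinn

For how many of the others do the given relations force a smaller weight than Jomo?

6

Directly below Jomo: Tess, Ben.
One step further: Hana, Quinn (4 so far).
One step further: Ines, Cleo (6 so far).
Nothing else is reachable below Jomo; 6 in all.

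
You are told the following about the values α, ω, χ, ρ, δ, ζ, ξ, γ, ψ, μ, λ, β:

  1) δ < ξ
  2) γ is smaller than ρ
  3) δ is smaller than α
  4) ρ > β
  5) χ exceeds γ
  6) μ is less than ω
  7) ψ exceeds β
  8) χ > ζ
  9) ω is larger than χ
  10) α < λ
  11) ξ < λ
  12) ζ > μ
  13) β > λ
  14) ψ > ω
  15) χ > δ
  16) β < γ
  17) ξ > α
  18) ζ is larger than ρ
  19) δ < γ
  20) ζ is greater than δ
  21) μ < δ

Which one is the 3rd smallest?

α

Piecing the relations together gives one ordering: μ < δ < α < ξ < λ < β < γ < ρ < ζ < χ < ω < ψ.
The 3rd smallest is α.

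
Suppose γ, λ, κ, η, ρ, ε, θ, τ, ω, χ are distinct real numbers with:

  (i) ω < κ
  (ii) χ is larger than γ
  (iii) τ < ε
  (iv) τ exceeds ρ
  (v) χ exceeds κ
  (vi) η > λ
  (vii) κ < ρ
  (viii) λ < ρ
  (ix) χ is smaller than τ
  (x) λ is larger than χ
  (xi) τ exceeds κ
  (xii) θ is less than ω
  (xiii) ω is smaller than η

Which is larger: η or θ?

θ < ω and ω < κ give θ < κ.
With κ < χ: θ < ω < κ < χ.
Then χ < λ extends the chain to λ.
With λ < η: θ < ω < κ < χ < λ < η.
So θ < η; η is the larger of the two.

η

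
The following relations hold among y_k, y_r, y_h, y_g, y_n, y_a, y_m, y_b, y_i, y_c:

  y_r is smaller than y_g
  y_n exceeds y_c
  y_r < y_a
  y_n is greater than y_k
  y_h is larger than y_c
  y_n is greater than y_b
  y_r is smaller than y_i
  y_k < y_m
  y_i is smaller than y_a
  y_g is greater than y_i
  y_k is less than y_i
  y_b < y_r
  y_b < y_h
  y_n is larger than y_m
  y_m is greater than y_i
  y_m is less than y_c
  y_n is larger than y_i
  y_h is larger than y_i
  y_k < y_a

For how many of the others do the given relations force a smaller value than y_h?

6

From y_h the given relations immediately reach y_b, y_i, y_c.
From those, y_k, y_r, y_m — 6 in total.
No other element is forced below y_h by the given relations, so the count is 6.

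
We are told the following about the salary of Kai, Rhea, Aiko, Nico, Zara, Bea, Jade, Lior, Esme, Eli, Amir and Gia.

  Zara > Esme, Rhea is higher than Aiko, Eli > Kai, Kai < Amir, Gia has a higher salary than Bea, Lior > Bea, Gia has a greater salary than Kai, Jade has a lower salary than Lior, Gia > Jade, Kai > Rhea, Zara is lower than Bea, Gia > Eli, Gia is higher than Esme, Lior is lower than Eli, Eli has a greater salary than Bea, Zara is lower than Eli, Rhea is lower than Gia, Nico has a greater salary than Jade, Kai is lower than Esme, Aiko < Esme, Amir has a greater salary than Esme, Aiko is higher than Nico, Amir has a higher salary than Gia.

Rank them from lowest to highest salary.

Jade < Nico < Aiko < Rhea < Kai < Esme < Zara < Bea < Lior < Eli < Gia < Amir

The consecutive links are each given: Jade < Nico; Nico < Aiko; Aiko < Rhea; Rhea < Kai; Kai < Esme; Esme < Zara; Zara < Bea; Bea < Lior; Lior < Eli; Eli < Gia; Gia < Amir.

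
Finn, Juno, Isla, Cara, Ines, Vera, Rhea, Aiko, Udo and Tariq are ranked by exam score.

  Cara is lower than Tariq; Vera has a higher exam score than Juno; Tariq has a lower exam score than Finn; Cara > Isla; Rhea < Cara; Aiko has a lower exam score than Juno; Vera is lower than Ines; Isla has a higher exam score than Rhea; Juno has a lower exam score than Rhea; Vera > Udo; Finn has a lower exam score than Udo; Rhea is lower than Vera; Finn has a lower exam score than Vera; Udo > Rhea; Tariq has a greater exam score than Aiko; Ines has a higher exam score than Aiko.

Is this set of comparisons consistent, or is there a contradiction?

Every relation is compatible with Aiko < Juno < Rhea < Isla < Cara < Tariq < Finn < Udo < Vera < Ines; the set is consistent.

consistent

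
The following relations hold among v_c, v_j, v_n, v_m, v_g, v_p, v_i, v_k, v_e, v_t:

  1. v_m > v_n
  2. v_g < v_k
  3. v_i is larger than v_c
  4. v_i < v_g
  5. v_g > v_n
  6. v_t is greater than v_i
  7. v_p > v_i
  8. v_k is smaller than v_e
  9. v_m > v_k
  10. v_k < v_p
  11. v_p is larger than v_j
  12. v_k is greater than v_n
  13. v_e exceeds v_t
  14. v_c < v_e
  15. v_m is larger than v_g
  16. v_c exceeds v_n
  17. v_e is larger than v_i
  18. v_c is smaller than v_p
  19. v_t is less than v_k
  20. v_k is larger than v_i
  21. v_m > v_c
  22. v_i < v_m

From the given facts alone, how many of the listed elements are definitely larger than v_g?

From v_g the given relations immediately reach v_k, v_m.
From those, v_e, v_p — 4 in total.
Nothing else is reachable above v_g; 4 in all.

4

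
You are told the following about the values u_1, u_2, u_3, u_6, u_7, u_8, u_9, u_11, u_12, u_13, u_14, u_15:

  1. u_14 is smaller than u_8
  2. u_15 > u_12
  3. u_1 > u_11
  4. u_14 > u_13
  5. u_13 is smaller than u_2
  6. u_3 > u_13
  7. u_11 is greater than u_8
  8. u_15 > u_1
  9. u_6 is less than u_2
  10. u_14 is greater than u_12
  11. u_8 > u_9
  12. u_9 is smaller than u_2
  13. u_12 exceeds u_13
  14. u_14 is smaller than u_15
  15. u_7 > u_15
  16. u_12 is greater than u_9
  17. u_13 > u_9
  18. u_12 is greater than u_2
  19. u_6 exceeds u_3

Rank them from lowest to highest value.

u_9 < u_13 < u_3 < u_6 < u_2 < u_12 < u_14 < u_8 < u_11 < u_1 < u_15 < u_7

Nothing is placed below u_9, so it is least; from there u_9 < u_13; u_13 < u_3; u_3 < u_6; u_6 < u_2; u_2 < u_12; u_12 < u_14; u_14 < u_8; u_8 < u_11; u_11 < u_1; u_1 < u_15; u_15 < u_7, each given directly.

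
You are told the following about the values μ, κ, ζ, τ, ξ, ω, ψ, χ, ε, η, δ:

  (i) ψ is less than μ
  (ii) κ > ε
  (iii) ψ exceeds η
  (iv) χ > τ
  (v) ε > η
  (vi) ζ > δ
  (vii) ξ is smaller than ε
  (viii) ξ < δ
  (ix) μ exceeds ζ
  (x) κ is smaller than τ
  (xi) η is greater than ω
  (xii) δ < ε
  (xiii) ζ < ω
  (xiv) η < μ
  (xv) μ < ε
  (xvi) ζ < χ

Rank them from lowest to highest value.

ξ < δ < ζ < ω < η < ψ < μ < ε < κ < τ < χ

The consecutive links are each given: ξ < δ; δ < ζ; ζ < ω; ω < η; η < ψ; ψ < μ; μ < ε; ε < κ; κ < τ; τ < χ.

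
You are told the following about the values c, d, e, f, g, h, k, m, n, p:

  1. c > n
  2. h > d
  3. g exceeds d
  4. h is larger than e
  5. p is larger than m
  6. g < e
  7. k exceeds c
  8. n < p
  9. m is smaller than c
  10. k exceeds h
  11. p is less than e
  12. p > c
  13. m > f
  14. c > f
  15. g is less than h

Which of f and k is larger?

Link the given pairs in sequence: f < m; m < c; c < p; p < e; e < h; h < k.
Together: f < m < c < p < e < h < k.
So f < k; k is the larger of the two.

k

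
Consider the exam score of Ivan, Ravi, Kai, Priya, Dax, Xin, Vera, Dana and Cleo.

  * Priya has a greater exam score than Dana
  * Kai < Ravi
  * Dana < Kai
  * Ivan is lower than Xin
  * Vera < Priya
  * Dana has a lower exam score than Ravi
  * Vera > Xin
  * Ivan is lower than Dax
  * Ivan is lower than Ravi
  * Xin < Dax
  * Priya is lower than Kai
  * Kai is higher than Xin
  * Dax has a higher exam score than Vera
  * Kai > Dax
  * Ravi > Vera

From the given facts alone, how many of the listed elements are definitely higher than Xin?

Directly above Xin: Vera, Dax, Kai.
One step further: Priya, Ravi (5 so far).
No other element is forced above Xin by the given relations, so the count is 5.

5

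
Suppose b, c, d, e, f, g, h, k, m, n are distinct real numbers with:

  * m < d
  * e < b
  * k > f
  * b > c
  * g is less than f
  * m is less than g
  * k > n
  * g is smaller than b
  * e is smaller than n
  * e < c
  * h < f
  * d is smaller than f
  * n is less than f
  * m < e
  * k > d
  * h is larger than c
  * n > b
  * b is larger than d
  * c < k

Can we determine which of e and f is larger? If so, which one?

f

Link the given pairs in sequence: e < c; c < b; b < n; n < f.
Chaining these gives e < c < b < n < f.
So f is larger.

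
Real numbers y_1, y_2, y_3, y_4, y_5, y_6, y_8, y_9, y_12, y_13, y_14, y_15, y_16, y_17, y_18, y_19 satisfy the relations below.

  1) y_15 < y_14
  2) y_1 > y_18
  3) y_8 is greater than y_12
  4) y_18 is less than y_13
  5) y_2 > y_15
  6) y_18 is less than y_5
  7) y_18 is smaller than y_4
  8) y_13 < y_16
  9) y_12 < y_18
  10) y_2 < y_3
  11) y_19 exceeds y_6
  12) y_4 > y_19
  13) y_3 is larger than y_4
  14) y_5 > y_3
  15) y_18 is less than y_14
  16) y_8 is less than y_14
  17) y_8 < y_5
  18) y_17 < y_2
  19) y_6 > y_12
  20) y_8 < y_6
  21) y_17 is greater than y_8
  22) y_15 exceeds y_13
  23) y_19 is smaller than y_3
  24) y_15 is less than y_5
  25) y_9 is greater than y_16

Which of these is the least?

y_12

y_8 is not least since y_12 < y_8; y_18 is not least since y_12 < y_18; y_13 is not least since y_18 < y_13; y_1 is not least since y_18 < y_1; y_15 is not least since y_13 < y_15; y_6 is not least since y_8 < y_6; y_17 is not least since y_8 < y_17; y_16 is not least since y_13 < y_16; y_2 is not least since y_15 < y_2; y_19 is not least since y_6 < y_19; y_14 is not least since y_18 < y_14; y_4 is not least since y_19 < y_4; y_3 is not least since y_4 < y_3; y_9 is not least since y_16 < y_9; y_5 is not least since y_8 < y_5.
Only y_12 has nothing below it, so y_12 is the least.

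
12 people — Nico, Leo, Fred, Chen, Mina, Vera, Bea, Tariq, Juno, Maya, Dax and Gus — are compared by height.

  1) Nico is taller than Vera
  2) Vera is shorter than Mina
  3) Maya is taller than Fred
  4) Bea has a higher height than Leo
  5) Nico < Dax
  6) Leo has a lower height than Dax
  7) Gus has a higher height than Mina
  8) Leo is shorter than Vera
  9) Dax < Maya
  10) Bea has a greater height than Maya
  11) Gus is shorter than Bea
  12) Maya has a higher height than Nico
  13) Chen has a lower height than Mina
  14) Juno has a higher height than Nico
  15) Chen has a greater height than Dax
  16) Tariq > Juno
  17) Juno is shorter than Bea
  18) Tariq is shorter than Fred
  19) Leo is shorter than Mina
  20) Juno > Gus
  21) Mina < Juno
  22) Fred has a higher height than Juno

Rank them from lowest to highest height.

Nothing is placed below Leo, so it is least; from there Leo < Vera; Vera < Nico; Nico < Dax; Dax < Chen; Chen < Mina; Mina < Gus; Gus < Juno; Juno < Tariq; Tariq < Fred; Fred < Maya; Maya < Bea, each given directly.

Leo < Vera < Nico < Dax < Chen < Mina < Gus < Juno < Tariq < Fred < Maya < Bea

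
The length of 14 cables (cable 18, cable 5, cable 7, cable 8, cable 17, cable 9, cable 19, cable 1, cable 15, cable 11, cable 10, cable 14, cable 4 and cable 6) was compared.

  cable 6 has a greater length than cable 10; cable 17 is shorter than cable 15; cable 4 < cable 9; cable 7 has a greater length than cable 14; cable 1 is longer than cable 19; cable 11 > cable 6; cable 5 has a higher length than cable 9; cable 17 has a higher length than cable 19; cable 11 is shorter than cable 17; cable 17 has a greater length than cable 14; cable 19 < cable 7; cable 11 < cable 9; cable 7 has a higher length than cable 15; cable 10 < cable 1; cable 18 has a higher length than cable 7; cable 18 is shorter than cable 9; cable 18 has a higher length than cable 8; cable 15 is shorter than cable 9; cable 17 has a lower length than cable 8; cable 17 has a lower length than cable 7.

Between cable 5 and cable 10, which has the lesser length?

cable 10

Chaining the given relations: cable 10 < cable 6 < cable 11 < cable 17 < cable 15 < cable 7 < cable 18 < cable 9 < cable 5.
So cable 10 < cable 5; cable 10 is the shorter of the two.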